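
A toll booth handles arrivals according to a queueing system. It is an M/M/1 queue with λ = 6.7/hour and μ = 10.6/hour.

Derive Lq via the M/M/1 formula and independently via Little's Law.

Method 1 (direct): Lq = λ²/(μ(μ-λ)) = 44.89/(10.6 × 3.90) = 1.0859

Method 2 (Little's Law):
W = 1/(μ-λ) = 1/3.90 = 0.25641
Wq = W - 1/μ = 0.25641 - 0.094340 = 0.16207
Lq = λWq = 6.7 × 0.16207 = 1.0859 ✔ (matches Method 1)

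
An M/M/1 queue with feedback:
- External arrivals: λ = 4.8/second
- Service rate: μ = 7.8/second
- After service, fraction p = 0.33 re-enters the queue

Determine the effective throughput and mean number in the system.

Effective arrival rate: λ_eff = λ/(1-p) = 4.8/(1-0.33) = 4.8/0.67 = 7.164179
ρ = λ_eff/μ = 7.164179/7.8 = 0.9184845
L = ρ/(1-ρ) = 0.9184845/(1-0.9184845) = 11.2676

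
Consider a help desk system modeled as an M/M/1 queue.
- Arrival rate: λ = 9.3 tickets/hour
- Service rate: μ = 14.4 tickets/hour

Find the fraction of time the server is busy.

Server utilization: ρ = λ/μ
ρ = 9.3/14.4 = 0.6458
The server is busy 64.58% of the time.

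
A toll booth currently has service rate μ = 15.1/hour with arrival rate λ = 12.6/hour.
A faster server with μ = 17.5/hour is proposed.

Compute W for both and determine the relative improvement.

System 1: ρ₁ = 12.6/15.1 = 0.8344, W₁ = 1/(15.1-12.6) = 0.4000
System 2: ρ₂ = 12.6/17.5 = 0.7200, W₂ = 1/(17.5-12.6) = 0.2041
Improvement: (W₁-W₂)/W₁ = (0.4000-0.2041)/0.4000 = 48.98%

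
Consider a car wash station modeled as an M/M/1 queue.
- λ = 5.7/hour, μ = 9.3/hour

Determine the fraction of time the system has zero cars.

ρ = λ/μ = 5.7/9.3 = 0.6129
P(0) = 1 - ρ = 1 - 0.6129 = 0.3871
The server is idle 38.71% of the time.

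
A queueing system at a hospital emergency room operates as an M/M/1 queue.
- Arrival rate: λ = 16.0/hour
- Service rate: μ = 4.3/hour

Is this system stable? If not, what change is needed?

Stability requires ρ = λ/(cμ) < 1
ρ = 16.0/(1 × 4.3) = 16.0/4.30 = 3.7209
Since 3.7209 ≥ 1, the system is UNSTABLE.
Queue grows without bound. Need μ > λ = 16.0.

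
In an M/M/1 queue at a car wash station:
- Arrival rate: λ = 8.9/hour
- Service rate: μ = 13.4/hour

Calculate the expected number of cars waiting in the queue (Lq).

ρ = λ/μ = 8.9/13.4 = 0.6642
For M/M/1: Lq = λ²/(μ(μ-λ))
Lq = 79.21/(13.4 × 4.50)
Lq = 1.3136 cars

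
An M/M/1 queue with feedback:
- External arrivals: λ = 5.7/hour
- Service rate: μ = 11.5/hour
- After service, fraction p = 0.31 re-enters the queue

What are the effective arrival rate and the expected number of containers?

Effective arrival rate: λ_eff = λ/(1-p) = 5.7/(1-0.31) = 5.7/0.69 = 8.2608696
ρ = λ_eff/μ = 8.2608696/11.5 = 0.718336
L = ρ/(1-ρ) = 0.718336/(1-0.718336) = 2.5503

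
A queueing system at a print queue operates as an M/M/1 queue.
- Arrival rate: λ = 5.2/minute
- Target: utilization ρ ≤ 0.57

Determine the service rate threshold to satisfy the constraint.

ρ = λ/μ, so μ = λ/ρ
μ ≥ 5.2/0.57 = 9.1228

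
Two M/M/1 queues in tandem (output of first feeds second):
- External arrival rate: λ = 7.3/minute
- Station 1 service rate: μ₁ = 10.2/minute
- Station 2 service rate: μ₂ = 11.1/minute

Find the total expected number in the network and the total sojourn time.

By Jackson's theorem, each station behaves as independent M/M/1.
Station 1: ρ₁ = 7.3/10.2 = 0.7157, L₁ = ρ₁/(1-ρ₁) = λ/(μ₁-λ) = 7.3/2.90 = 2.5172
Station 2: ρ₂ = 7.3/11.1 = 0.6577, L₂ = ρ₂/(1-ρ₂) = λ/(μ₂-λ) = 7.3/3.80 = 1.9211
Total: L = L₁ + L₂ = 2.5172 + 1.9211 = 4.4383
W = L/λ = 4.4383/7.3 = 0.6080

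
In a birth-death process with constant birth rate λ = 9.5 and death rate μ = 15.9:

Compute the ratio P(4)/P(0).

For constant rates: P(n)/P(0) = (λ/μ)^n
P(4)/P(0) = (9.5/15.9)^4 = 0.59748^4 = 0.1274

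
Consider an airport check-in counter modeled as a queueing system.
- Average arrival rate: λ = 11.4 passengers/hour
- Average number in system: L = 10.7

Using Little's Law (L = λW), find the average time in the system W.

Little's Law: L = λW, so W = L/λ
W = 10.7/11.4 = 0.9386 hours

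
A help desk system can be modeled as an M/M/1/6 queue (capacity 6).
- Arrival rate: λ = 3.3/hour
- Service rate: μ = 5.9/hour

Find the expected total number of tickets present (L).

ρ = λ/μ = 3.3/5.9 = 0.55932
P₀ = (1-ρ)/(1-ρ^(K+1)) = (1-0.55932)/(1-0.55932^7) = 0.4407/0.9829 = 0.4484
P_K = P₀×ρ^K = 0.4484 × 0.55932^6 = 0.4484 × 0.03062 = 0.01373
L = ρ[1 - (K+1)ρ^K + Kρ^(K+1)] / [(1-ρ)(1-ρ^(K+1))]
L = 0.55932 × (1 - 7×0.030617 + 6×0.017125) / ((1 - 0.55932) × (1 - 0.017125)) = 1.1473 tickets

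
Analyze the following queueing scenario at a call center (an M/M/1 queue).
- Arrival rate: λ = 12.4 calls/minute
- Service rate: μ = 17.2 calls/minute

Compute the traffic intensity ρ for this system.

Server utilization: ρ = λ/μ
ρ = 12.4/17.2 = 0.7209
The server is busy 72.09% of the time.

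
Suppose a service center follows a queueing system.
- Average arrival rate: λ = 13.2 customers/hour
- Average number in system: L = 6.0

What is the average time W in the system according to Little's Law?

Little's Law: L = λW, so W = L/λ
W = 6.0/13.2 = 0.4545 hours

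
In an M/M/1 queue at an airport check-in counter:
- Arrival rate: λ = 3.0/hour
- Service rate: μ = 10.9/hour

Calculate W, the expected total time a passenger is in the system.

First, compute utilization: ρ = λ/μ = 3.0/10.9 = 0.2752
For M/M/1: W = 1/(μ-λ)
W = 1/(10.9-3.0) = 1/7.90
W = 0.1266 hours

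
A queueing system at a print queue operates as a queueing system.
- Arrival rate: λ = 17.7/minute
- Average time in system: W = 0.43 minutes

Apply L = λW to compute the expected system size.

Little's Law: L = λW
L = 17.7 × 0.43 = 7.6110 jobs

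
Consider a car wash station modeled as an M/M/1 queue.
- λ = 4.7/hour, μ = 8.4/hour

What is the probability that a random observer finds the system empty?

ρ = λ/μ = 4.7/8.4 = 0.5595
P(0) = 1 - ρ = 1 - 0.5595 = 0.4405
The server is idle 44.05% of the time.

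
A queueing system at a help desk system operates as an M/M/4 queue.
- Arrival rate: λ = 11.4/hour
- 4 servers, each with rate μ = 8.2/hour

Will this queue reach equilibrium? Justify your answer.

Stability requires ρ = λ/(cμ) < 1
ρ = 11.4/(4 × 8.2) = 11.4/32.80 = 0.3476
Since 0.3476 < 1, the system is STABLE.
The servers are busy 34.76% of the time.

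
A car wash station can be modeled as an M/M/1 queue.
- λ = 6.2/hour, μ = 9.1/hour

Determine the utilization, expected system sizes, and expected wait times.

Step 1: ρ = λ/μ = 6.2/9.1 = 0.6813
Step 2: L = λ/(μ-λ) = 6.2/2.90 = 2.1379
Step 3: Lq = λ²/(μ(μ-λ)) = 38.44/(9.1×2.90) = 1.4566
Step 4: W = 1/(μ-λ) = 1/2.90 = 0.34483
Step 5: Wq = λ/(μ(μ-λ)) = 6.2/(9.1×2.90) = 0.2349
Step 6: P(0) = 1-ρ = 0.3187
Verify: L = λW = 6.2×0.34483 = 2.1379 ✔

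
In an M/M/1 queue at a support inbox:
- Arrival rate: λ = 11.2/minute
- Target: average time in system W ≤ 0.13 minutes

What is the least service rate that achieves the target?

For M/M/1: W = 1/(μ-λ)
Need W ≤ 0.13, so 1/(μ-λ) ≤ 0.13
μ - λ ≥ 1/0.13 = 7.6923
μ ≥ 11.2 + 7.6923 = 18.8923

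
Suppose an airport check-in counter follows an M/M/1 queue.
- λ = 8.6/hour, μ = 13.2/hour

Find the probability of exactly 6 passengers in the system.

ρ = λ/μ = 8.6/13.2 = 0.6515
P(n) = (1-ρ)ρⁿ
P(6) = (1-0.6515) × 0.6515^6
P(6) = 0.3485 × 0.07647
P(6) = 0.02665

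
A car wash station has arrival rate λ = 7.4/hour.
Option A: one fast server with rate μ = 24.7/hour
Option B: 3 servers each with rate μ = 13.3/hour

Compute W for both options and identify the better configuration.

Option A: single server μ = 24.7 (M/M/1)
  ρ_A = 7.4/24.7 = 0.2996
  W_A = 1/(μ-λ) = 1/(24.7-7.4) = 1/17.30 = 0.05780

Option B: 3 servers μ = 13.3 (M/M/3)
  ρ_B = λ/(cμ) = 7.4/(3×13.3) = 0.1855
  Offered load a = λ/μ = cρ = 7.4/13.3 = 0.5564
  P₀ = [ Σₙ₌₀^2 aⁿ/n! + a^3/(3!(1-ρ)) ]⁻¹
  Σ = a^0/0! + a^1/1! + a^2/2! = 1.0000 + 0.5564 + 0.1548 = 1.7112
  a^3/(3!(1-ρ)) = 0.1722/(6 × 0.8145) = 0.03524
  P₀ = 1/(1.7112 + 0.03524) = 0.5726
  Lq = P₀·a^3·ρ / (3!(1-ρ)²) = 0.57260 × 0.17224 × 0.18546 / (6 × 0.66347) = 0.004595
  Wq_B = Lq/λ = 0.004595/7.4 = 0.0006209
  W_B = Wq_B + 1/μ = 0.0006209 + 0.07519 = 0.07581

Since W_A = 0.05780 < W_B = 0.07581, Option A (single fast server) has the shorter time in system.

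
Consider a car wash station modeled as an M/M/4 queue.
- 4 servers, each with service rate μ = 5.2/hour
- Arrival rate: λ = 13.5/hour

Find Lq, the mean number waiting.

Traffic intensity: ρ = λ/(cμ) = 13.5/(4×5.2) = 0.6490
Since ρ = 0.6490 < 1, system is stable.
Offered load a = λ/μ = cρ = 13.5/5.2 = 2.5962
P₀ = [ Σₙ₌₀^3 aⁿ/n! + a^4/(4!(1-ρ)) ]⁻¹
Σ = a^0/0! + a^1/1! + a^2/2! + a^3/3! = 1.00000 + 2.59615 + 3.37001 + 2.91635 = 9.8825
a^4/(4!(1-ρ)) = 45.4278/(24 × 0.35096) = 5.3933
P₀ = 1/(9.8825 + 5.3933) = 0.06546
Lq = P₀·a^4·ρ / (4!(1-ρ)²) = 0.065463 × 45.4278 × 0.64904 / (24 × 0.12317) = 0.6529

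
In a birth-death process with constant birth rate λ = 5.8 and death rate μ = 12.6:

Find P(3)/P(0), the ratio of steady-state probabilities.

For constant rates: P(n)/P(0) = (λ/μ)^n
P(3)/P(0) = (5.8/12.6)^3 = 0.46032^3 = 0.09754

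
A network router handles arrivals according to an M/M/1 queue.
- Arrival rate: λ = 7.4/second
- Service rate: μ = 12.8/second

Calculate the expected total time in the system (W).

First, compute utilization: ρ = λ/μ = 7.4/12.8 = 0.5781
For M/M/1: W = 1/(μ-λ)
W = 1/(12.8-7.4) = 1/5.40
W = 0.1852 seconds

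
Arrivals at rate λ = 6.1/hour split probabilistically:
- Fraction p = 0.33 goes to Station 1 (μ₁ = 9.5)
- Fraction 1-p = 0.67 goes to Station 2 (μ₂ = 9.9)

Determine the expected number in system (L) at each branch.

Effective rates: λ₁ = 6.1×0.33 = 2.013, λ₂ = 6.1×0.67 = 4.087
Station 1: ρ₁ = 2.013/9.5 = 0.2119, L₁ = ρ₁/(1-ρ₁) = 0.2119/(1-0.2119) = 0.2689
Station 2: ρ₂ = 4.087/9.9 = 0.41283, L₂ = ρ₂/(1-ρ₂) = 0.41283/(1-0.41283) = 0.7031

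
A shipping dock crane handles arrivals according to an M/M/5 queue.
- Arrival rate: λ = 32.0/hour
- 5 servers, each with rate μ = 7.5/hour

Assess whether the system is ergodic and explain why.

Stability requires ρ = λ/(cμ) < 1
ρ = 32.0/(5 × 7.5) = 32.0/37.50 = 0.8533
Since 0.8533 < 1, the system is STABLE.
The servers are busy 85.33% of the time.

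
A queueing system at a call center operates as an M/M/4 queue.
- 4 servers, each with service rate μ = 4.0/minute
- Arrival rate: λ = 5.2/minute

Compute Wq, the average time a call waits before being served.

Traffic intensity: ρ = λ/(cμ) = 5.2/(4×4.0) = 0.3250
Since ρ = 0.3250 < 1, system is stable.
Offered load a = λ/μ = cρ = 5.2/4.0 = 1.3000
P₀ = [ Σₙ₌₀^3 aⁿ/n! + a^4/(4!(1-ρ)) ]⁻¹
Σ = a^0/0! + a^1/1! + a^2/2! + a^3/3! = 1.0000 + 1.3000 + 0.8450 + 0.3662 = 3.5112
a^4/(4!(1-ρ)) = 2.8561/(24 × 0.6750) = 0.1763
P₀ = 1/(3.5112 + 0.1763) = 0.2712
Lq = P₀·a^4·ρ / (4!(1-ρ)²) = 0.2712 × 2.8561 × 0.3250 / (24 × 0.4556) = 0.02302
Wq = Lq/λ = 0.02302/5.2 = 0.004427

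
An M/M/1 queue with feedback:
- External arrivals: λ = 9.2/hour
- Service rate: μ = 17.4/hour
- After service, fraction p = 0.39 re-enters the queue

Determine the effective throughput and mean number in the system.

Effective arrival rate: λ_eff = λ/(1-p) = 9.2/(1-0.39) = 9.2/0.61 = 15.0820
ρ = λ_eff/μ = 15.0820/17.4 = 0.86678
L = ρ/(1-ρ) = 0.86678/(1-0.86678) = 6.5064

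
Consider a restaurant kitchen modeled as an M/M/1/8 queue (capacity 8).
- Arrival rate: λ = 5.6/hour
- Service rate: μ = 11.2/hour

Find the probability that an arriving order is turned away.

ρ = λ/μ = 5.6/11.2 = 0.5000
P₀ = (1-ρ)/(1-ρ^(K+1)) = (1-0.5000)/(1-0.5000^9) = 0.5000/0.9980 = 0.5010
P_K = P₀×ρ^K = 0.5010 × 0.5000^8 = 0.5010 × 0.003906 = 0.001957
Blocking probability = 0.20%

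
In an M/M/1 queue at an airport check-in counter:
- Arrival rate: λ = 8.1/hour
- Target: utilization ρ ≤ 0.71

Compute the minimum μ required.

ρ = λ/μ, so μ = λ/ρ
μ ≥ 8.1/0.71 = 11.4085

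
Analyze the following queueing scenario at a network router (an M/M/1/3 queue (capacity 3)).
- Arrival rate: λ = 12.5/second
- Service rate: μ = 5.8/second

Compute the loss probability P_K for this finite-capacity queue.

ρ = λ/μ = 12.5/5.8 = 2.15517
P₀ = (1-ρ)/(1-ρ^(K+1)) = (1-2.15517)/(1-2.15517^4) = -1.1552/-20.5738 = 0.05615
P_K = P₀×ρ^K = 0.05615 × 2.15517^3 = 0.05615 × 10.0102 = 0.5621
Blocking probability = 56.21%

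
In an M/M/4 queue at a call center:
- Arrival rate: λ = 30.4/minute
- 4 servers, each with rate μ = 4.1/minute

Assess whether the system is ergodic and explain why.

Stability requires ρ = λ/(cμ) < 1
ρ = 30.4/(4 × 4.1) = 30.4/16.40 = 1.8537
Since 1.8537 ≥ 1, the system is UNSTABLE.
Need c > λ/μ = 30.4/4.1 = 7.41.
Minimum servers needed: c = 8.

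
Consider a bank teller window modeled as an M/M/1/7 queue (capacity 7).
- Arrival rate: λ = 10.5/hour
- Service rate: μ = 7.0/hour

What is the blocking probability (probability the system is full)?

ρ = λ/μ = 10.5/7.0 = 1.5000
P₀ = (1-ρ)/(1-ρ^(K+1)) = (1-1.5000)/(1-1.5000^8) = -0.5000/-24.6289 = 0.02030
P_K = P₀×ρ^K = 0.020301 × 1.5000^7 = 0.020301 × 17.0859 = 0.3469
Blocking probability = 34.69%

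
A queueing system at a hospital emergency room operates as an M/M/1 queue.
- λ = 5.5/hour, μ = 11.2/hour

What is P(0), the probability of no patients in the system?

ρ = λ/μ = 5.5/11.2 = 0.4911
P(0) = 1 - ρ = 1 - 0.4911 = 0.5089
The server is idle 50.89% of the time.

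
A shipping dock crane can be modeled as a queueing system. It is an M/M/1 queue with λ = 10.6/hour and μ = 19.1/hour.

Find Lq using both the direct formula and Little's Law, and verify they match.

Method 1 (direct): Lq = λ²/(μ(μ-λ)) = 112.36/(19.1 × 8.50) = 0.6921

Method 2 (Little's Law):
W = 1/(μ-λ) = 1/8.50 = 0.11765
Wq = W - 1/μ = 0.11765 - 0.052356 = 0.06529
Lq = λWq = 10.6 × 0.06529 = 0.6921 ✔ (matches Method 1)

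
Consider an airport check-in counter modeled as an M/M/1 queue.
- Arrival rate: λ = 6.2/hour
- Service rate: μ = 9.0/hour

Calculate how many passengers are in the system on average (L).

ρ = λ/μ = 6.2/9.0 = 0.6889
For M/M/1: L = λ/(μ-λ)
L = 6.2/(9.0-6.2) = 6.2/2.80
L = 2.2143 passengers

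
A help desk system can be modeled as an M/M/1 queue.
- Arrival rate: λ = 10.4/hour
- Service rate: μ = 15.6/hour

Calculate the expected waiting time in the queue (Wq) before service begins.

First, compute utilization: ρ = λ/μ = 10.4/15.6 = 0.6667
For M/M/1: Wq = λ/(μ(μ-λ))
Wq = 10.4/(15.6 × (15.6-10.4))
Wq = 10.4/(15.6 × 5.20)
Wq = 0.1282 hours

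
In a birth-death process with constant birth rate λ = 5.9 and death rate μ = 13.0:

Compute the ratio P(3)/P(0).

For constant rates: P(n)/P(0) = (λ/μ)^n
P(3)/P(0) = (5.9/13.0)^3 = 0.45385^3 = 0.09348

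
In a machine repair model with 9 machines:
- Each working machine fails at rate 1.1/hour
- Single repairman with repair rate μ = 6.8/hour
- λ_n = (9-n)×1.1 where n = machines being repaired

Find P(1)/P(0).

P(1)/P(0) = ∏_{i=0}^{1-1} λ_i/μ_{i+1}
= (9-0)×1.1/6.8
= 1.4559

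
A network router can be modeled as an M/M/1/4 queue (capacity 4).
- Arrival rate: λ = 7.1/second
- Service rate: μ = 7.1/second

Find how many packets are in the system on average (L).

ρ = λ/μ = 7.1/7.1 = 1 exactly.
With ρ = 1 the usual (1-ρ)/(1-ρ^(K+1)) form is 0/0; instead every state 0..K is equally likely.
P₀ = 1/(K+1) = 1/5 = 0.2000
P_K = P₀×ρ^K = P₀ = 0.2000
L = K/2 = 4/2 = 2.0000 packets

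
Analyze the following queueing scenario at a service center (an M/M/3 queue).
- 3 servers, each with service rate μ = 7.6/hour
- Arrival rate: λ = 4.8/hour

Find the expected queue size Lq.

Traffic intensity: ρ = λ/(cμ) = 4.8/(3×7.6) = 0.2105
Since ρ = 0.2105 < 1, system is stable.
Offered load a = λ/μ = cρ = 4.8/7.6 = 0.6316
P₀ = [ Σₙ₌₀^2 aⁿ/n! + a^3/(3!(1-ρ)) ]⁻¹
Σ = a^0/0! + a^1/1! + a^2/2! = 1.0000 + 0.6316 + 0.1994 = 1.8310
a^3/(3!(1-ρ)) = 0.25193/(6 × 0.78947) = 0.05319
P₀ = 1/(1.8310 + 0.05319) = 0.5307
Lq = P₀·a^3·ρ / (3!(1-ρ)²) = 0.53073 × 0.25193 × 0.21053 / (6 × 0.62327) = 0.007527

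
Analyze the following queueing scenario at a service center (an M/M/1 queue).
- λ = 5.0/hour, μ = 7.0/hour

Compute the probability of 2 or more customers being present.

ρ = λ/μ = 5.0/7.0 = 0.7143
P(N ≥ n) = ρⁿ
P(N ≥ 2) = 0.7143^2
P(N ≥ 2) = 0.5102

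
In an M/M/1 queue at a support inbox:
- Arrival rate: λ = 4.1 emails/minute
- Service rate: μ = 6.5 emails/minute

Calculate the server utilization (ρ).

Server utilization: ρ = λ/μ
ρ = 4.1/6.5 = 0.6308
The server is busy 63.08% of the time.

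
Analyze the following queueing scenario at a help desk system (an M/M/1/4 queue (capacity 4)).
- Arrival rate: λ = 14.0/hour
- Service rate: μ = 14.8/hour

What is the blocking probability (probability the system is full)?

ρ = λ/μ = 14.0/14.8 = 0.94595
P₀ = (1-ρ)/(1-ρ^(K+1)) = (1-0.94595)/(1-0.94595^5) = 0.05405/0.2426 = 0.2228
P_K = P₀×ρ^K = 0.2228 × 0.94595^4 = 0.2228 × 0.8007 = 0.1784
Blocking probability = 17.84%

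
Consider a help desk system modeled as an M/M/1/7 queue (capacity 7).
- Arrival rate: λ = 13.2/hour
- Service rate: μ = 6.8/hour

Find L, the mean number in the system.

ρ = λ/μ = 13.2/6.8 = 1.9412
P₀ = (1-ρ)/(1-ρ^(K+1)) = (1-1.9412)/(1-1.9412^8) = -0.9412/-200.6333 = 0.004691
P_K = P₀×ρ^K = 0.004691 × 1.9412^7 = 0.004691 × 103.8704 = 0.4873
L = ρ[1 - (K+1)ρ^K + Kρ^(K+1)] / [(1-ρ)(1-ρ^(K+1))]
L = 1.9412 × (1 - 8×103.8704 + 7×201.6333) / ((1 - 1.9412) × (1 - 201.6333)) = 5.9774 tickets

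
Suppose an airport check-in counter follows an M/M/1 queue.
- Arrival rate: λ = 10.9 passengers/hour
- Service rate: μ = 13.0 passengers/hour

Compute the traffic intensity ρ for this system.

Server utilization: ρ = λ/μ
ρ = 10.9/13.0 = 0.8385
The server is busy 83.85% of the time.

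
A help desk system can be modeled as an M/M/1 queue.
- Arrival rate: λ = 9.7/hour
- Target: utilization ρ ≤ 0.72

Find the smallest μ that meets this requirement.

ρ = λ/μ, so μ = λ/ρ
μ ≥ 9.7/0.72 = 13.4722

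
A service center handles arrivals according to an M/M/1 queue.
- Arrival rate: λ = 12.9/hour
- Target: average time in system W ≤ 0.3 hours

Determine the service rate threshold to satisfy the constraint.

For M/M/1: W = 1/(μ-λ)
Need W ≤ 0.3, so 1/(μ-λ) ≤ 0.3
μ - λ ≥ 1/0.3 = 3.3333
μ ≥ 12.9 + 3.3333 = 16.2333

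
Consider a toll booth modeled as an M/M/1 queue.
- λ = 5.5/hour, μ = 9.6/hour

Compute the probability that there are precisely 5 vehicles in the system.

ρ = λ/μ = 5.5/9.6 = 0.5729
P(n) = (1-ρ)ρⁿ
P(5) = (1-0.5729) × 0.5729^5
P(5) = 0.4271 × 0.06172
P(5) = 0.02636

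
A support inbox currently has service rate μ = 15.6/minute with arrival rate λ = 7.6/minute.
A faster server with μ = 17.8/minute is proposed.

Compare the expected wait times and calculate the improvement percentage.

System 1: ρ₁ = 7.6/15.6 = 0.4872, W₁ = 1/(15.6-7.6) = 0.1250
System 2: ρ₂ = 7.6/17.8 = 0.4270, W₂ = 1/(17.8-7.6) = 0.09804
Improvement: (W₁-W₂)/W₁ = (0.1250-0.09804)/0.1250 = 21.57%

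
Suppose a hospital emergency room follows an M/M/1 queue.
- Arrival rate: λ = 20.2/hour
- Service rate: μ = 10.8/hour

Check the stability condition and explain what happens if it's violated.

Stability requires ρ = λ/(cμ) < 1
ρ = 20.2/(1 × 10.8) = 20.2/10.80 = 1.8704
Since 1.8704 ≥ 1, the system is UNSTABLE.
Queue grows without bound. Need μ > λ = 20.2.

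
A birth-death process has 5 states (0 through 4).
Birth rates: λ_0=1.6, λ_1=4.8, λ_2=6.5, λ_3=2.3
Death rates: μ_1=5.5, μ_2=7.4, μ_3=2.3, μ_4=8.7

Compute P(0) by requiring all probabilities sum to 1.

Ratios P(n)/P(0) = (λ₀···λₙ₋₁)/(μ₁···μₙ):
P(1)/P(0) = (1.6)/(5.5) = 0.2909
P(2)/P(0) = (1.6×4.8)/(5.5×7.4) = 0.1887
P(3)/P(0) = (1.6×4.8×6.5)/(5.5×7.4×2.3) = 0.5333
P(4)/P(0) = (1.6×4.8×6.5×2.3)/(5.5×7.4×2.3×8.7) = 0.1410

Normalization: ∑ P(n) = 1
P(0) × (1.0000 + 0.2909 + 0.1887 + 0.5333 + 0.1410) = 1
P(0) × 2.1539 = 1
P(0) = 1/2.1539 = 0.4643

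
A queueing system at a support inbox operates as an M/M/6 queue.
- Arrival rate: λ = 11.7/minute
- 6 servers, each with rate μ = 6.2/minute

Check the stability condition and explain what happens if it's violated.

Stability requires ρ = λ/(cμ) < 1
ρ = 11.7/(6 × 6.2) = 11.7/37.20 = 0.3145
Since 0.3145 < 1, the system is STABLE.
The servers are busy 31.45% of the time.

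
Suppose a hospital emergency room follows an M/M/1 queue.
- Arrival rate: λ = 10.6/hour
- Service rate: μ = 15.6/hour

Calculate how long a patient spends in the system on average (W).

First, compute utilization: ρ = λ/μ = 10.6/15.6 = 0.6795
For M/M/1: W = 1/(μ-λ)
W = 1/(15.6-10.6) = 1/5.00
W = 0.2000 hours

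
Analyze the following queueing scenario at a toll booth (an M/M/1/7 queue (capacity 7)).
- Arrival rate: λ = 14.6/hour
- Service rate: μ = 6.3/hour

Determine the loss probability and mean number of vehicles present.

ρ = λ/μ = 14.6/6.3 = 2.3175
P₀ = (1-ρ)/(1-ρ^(K+1)) = (1-2.3175)/(1-2.3175^8) = -1.3175/-831.0663 = 0.001585
P_K = P₀×ρ^K = 0.0015853 × 2.3175^7 = 0.0015853 × 359.0362 = 0.5692
Blocking probability P_7 = 0.5692 (56.92%)
L = ρ[1 - (K+1)ρ^K + Kρ^(K+1)] / [(1-ρ)(1-ρ^(K+1))]
L = 2.3175 × (1 - 8×359.0362 + 7×832.0663) / ((1 - 2.3175) × (1 - 832.0663)) = 6.2506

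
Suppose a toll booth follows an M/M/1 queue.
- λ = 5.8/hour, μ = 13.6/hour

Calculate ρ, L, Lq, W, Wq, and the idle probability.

Step 1: ρ = λ/μ = 5.8/13.6 = 0.4265
Step 2: L = λ/(μ-λ) = 5.8/7.80 = 0.7436
Step 3: Lq = λ²/(μ(μ-λ)) = 33.64/(13.6×7.80) = 0.3171
Step 4: W = 1/(μ-λ) = 1/7.80 = 0.1282
Step 5: Wq = λ/(μ(μ-λ)) = 5.8/(13.6×7.80) = 0.05468
Step 6: P(0) = 1-ρ = 0.5735
Verify: L = λW = 5.8×0.1282 = 0.7436 ✔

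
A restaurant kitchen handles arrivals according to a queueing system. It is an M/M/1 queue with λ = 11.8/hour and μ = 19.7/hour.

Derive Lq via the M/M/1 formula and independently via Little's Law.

Method 1 (direct): Lq = λ²/(μ(μ-λ)) = 139.24/(19.7 × 7.90) = 0.8947

Method 2 (Little's Law):
W = 1/(μ-λ) = 1/7.90 = 0.12658
Wq = W - 1/μ = 0.12658 - 0.050761 = 0.07582
Lq = λWq = 11.8 × 0.07582 = 0.8947 ✔ (matches Method 1)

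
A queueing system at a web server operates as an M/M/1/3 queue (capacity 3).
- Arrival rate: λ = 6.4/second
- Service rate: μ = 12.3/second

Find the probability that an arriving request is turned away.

ρ = λ/μ = 6.4/12.3 = 0.52033
P₀ = (1-ρ)/(1-ρ^(K+1)) = (1-0.52033)/(1-0.52033^4) = 0.4797/0.9267 = 0.5176
P_K = P₀×ρ^K = 0.51761 × 0.52033^3 = 0.51761 × 0.14088 = 0.07292
Blocking probability = 7.29%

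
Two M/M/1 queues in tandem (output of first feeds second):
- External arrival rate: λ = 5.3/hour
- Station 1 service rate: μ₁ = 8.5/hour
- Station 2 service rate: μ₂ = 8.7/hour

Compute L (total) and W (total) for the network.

By Jackson's theorem, each station behaves as independent M/M/1.
Station 1: ρ₁ = 5.3/8.5 = 0.6235, L₁ = ρ₁/(1-ρ₁) = λ/(μ₁-λ) = 5.3/3.20 = 1.65625
Station 2: ρ₂ = 5.3/8.7 = 0.6092, L₂ = ρ₂/(1-ρ₂) = λ/(μ₂-λ) = 5.3/3.40 = 1.55882
Total: L = L₁ + L₂ = 1.65625 + 1.55882 = 3.2151
W = L/λ = 3.2151/5.3 = 0.6066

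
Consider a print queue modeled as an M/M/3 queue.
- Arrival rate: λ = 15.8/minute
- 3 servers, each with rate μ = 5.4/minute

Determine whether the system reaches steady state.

Stability requires ρ = λ/(cμ) < 1
ρ = 15.8/(3 × 5.4) = 15.8/16.20 = 0.9753
Since 0.9753 < 1, the system is STABLE.
The servers are busy 97.53% of the time.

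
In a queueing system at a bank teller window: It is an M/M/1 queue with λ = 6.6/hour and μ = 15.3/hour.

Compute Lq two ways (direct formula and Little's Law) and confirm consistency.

Method 1 (direct): Lq = λ²/(μ(μ-λ)) = 43.56/(15.3 × 8.70) = 0.3272

Method 2 (Little's Law):
W = 1/(μ-λ) = 1/8.70 = 0.11494
Wq = W - 1/μ = 0.11494 - 0.065359 = 0.04958
Lq = λWq = 6.6 × 0.04958 = 0.3272 ✔ (matches Method 1)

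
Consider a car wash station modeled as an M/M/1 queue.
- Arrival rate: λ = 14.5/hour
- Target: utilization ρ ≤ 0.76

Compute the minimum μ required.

ρ = λ/μ, so μ = λ/ρ
μ ≥ 14.5/0.76 = 19.0789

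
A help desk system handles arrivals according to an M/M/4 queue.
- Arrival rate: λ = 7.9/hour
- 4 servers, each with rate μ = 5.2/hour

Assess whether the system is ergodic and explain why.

Stability requires ρ = λ/(cμ) < 1
ρ = 7.9/(4 × 5.2) = 7.9/20.80 = 0.3798
Since 0.3798 < 1, the system is STABLE.
The servers are busy 37.98% of the time.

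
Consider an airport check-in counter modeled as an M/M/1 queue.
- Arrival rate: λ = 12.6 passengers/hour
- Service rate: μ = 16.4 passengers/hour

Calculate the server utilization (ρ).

Server utilization: ρ = λ/μ
ρ = 12.6/16.4 = 0.7683
The server is busy 76.83% of the time.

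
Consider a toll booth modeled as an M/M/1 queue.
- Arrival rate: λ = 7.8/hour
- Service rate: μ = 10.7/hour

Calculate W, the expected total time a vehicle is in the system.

First, compute utilization: ρ = λ/μ = 7.8/10.7 = 0.7290
For M/M/1: W = 1/(μ-λ)
W = 1/(10.7-7.8) = 1/2.90
W = 0.3448 hours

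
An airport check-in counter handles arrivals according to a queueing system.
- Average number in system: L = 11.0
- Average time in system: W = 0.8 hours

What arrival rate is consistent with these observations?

Little's Law: L = λW, so λ = L/W
λ = 11.0/0.8 = 13.7500 passengers/hour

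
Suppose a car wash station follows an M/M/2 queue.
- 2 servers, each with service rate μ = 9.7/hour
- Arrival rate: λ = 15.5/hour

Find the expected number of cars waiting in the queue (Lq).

Traffic intensity: ρ = λ/(cμ) = 15.5/(2×9.7) = 0.7990
Since ρ = 0.7990 < 1, system is stable.
Offered load a = λ/μ = cρ = 15.5/9.7 = 1.5979
P₀ = [ Σₙ₌₀^1 aⁿ/n! + a^2/(2!(1-ρ)) ]⁻¹
Σ = a^0/0! + a^1/1! = 1.0000 + 1.5979 = 2.5979
a^2/(2!(1-ρ)) = 2.5534/(2 × 0.20103) = 6.3508
P₀ = 1/(2.5979 + 6.3508) = 0.1117
Lq = P₀·a^2·ρ / (2!(1-ρ)²) = 0.1117479 × 2.553406 × 0.7989691 / (2 × 0.04041343) = 2.8205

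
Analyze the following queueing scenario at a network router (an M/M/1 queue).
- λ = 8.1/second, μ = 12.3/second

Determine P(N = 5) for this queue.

ρ = λ/μ = 8.1/12.3 = 0.65854
P(n) = (1-ρ)ρⁿ
P(5) = (1-0.65854) × 0.65854^5
P(5) = 0.34146 × 0.12385
P(5) = 0.04229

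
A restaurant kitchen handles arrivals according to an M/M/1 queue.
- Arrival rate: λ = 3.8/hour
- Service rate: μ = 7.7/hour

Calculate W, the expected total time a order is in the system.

First, compute utilization: ρ = λ/μ = 3.8/7.7 = 0.4935
For M/M/1: W = 1/(μ-λ)
W = 1/(7.7-3.8) = 1/3.90
W = 0.2564 hours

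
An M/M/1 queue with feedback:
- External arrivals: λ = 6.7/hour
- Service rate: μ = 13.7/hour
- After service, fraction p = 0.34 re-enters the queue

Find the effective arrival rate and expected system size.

Effective arrival rate: λ_eff = λ/(1-p) = 6.7/(1-0.34) = 6.7/0.66 = 10.15152
ρ = λ_eff/μ = 10.15152/13.7 = 0.740987
L = ρ/(1-ρ) = 0.740987/(1-0.740987) = 2.8608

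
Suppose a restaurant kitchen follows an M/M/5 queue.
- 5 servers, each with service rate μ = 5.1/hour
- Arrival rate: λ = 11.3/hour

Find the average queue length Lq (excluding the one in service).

Traffic intensity: ρ = λ/(cμ) = 11.3/(5×5.1) = 0.4431
Since ρ = 0.4431 < 1, system is stable.
Offered load a = λ/μ = cρ = 11.3/5.1 = 2.2157
P₀ = [ Σₙ₌₀^4 aⁿ/n! + a^5/(5!(1-ρ)) ]⁻¹
Σ = a^0/0! + a^1/1! + a^2/2! + a^3/3! + a^4/4! = 1.0000 + 2.2157 + 2.4546 + 1.8129 + 1.0042 = 8.4874
a^5/(5!(1-ρ)) = 53.4000/(120 × 0.5569) = 0.7991
P₀ = 1/(8.4874 + 0.7991) = 0.1077
Lq = P₀·a^5·ρ / (5!(1-ρ)²) = 0.1077 × 53.4000 × 0.4431 / (120 × 0.3101) = 0.06848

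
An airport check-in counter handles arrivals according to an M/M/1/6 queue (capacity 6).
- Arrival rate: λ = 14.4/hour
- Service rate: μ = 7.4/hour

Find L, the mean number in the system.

ρ = λ/μ = 14.4/7.4 = 1.94595
P₀ = (1-ρ)/(1-ρ^(K+1)) = (1-1.94595)/(1-1.94595^7) = -0.94595/-104.6627 = 0.009038
P_K = P₀×ρ^K = 0.009038 × 1.94595^6 = 0.009038 × 54.2988 = 0.4908
L = ρ[1 - (K+1)ρ^K + Kρ^(K+1)] / [(1-ρ)(1-ρ^(K+1))]
L = 1.94595 × (1 - 7×54.2988 + 6×105.6627) / ((1 - 1.94595) × (1 - 105.6627)) = 5.0097 passengers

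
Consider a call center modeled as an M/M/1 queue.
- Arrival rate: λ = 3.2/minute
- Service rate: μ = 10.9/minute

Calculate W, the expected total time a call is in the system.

First, compute utilization: ρ = λ/μ = 3.2/10.9 = 0.2936
For M/M/1: W = 1/(μ-λ)
W = 1/(10.9-3.2) = 1/7.70
W = 0.1299 minutes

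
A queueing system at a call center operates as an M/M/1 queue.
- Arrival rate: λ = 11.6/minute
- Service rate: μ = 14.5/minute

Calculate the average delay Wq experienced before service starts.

First, compute utilization: ρ = λ/μ = 11.6/14.5 = 0.8000
For M/M/1: Wq = λ/(μ(μ-λ))
Wq = 11.6/(14.5 × (14.5-11.6))
Wq = 11.6/(14.5 × 2.90)
Wq = 0.2759 minutes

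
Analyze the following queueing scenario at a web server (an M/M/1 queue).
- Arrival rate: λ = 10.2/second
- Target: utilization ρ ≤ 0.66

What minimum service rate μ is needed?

ρ = λ/μ, so μ = λ/ρ
μ ≥ 10.2/0.66 = 15.4545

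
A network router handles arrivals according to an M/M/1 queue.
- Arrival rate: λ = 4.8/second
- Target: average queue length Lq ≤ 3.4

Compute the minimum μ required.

For M/M/1: Lq = λ²/(μ(μ-λ))
Need Lq ≤ 3.4, i.e. μ(μ-λ) ≥ λ²/3.4
μ² - 4.8μ - 23.04/3.4 ≥ 0  →  μ² - 4.8μ - 6.77647 ≥ 0
Quadratic formula (positive root): μ = [λ + √(λ² + 4×6.77647)]/2
Discriminant: 23.04 + 4×6.77647 = 50.1459, √50.1459 = 7.0814
μ ≥ (4.8 + 7.0814)/2 = 5.9407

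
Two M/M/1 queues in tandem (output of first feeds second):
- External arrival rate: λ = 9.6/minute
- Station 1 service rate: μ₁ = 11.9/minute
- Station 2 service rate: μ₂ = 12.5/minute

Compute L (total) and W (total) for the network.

By Jackson's theorem, each station behaves as independent M/M/1.
Station 1: ρ₁ = 9.6/11.9 = 0.8067, L₁ = ρ₁/(1-ρ₁) = λ/(μ₁-λ) = 9.6/2.30 = 4.17391
Station 2: ρ₂ = 9.6/12.5 = 0.7680, L₂ = ρ₂/(1-ρ₂) = λ/(μ₂-λ) = 9.6/2.90 = 3.31034
Total: L = L₁ + L₂ = 4.17391 + 3.31034 = 7.4843
W = L/λ = 7.4843/9.6 = 0.7796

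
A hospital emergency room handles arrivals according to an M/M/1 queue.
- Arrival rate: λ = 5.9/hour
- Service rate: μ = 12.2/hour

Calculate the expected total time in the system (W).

First, compute utilization: ρ = λ/μ = 5.9/12.2 = 0.4836
For M/M/1: W = 1/(μ-λ)
W = 1/(12.2-5.9) = 1/6.30
W = 0.1587 hours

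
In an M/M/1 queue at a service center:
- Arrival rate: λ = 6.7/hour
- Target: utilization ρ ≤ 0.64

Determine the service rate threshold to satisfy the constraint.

ρ = λ/μ, so μ = λ/ρ
μ ≥ 6.7/0.64 = 10.4688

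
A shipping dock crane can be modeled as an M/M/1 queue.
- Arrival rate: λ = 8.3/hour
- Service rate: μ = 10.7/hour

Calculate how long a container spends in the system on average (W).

First, compute utilization: ρ = λ/μ = 8.3/10.7 = 0.7757
For M/M/1: W = 1/(μ-λ)
W = 1/(10.7-8.3) = 1/2.40
W = 0.4167 hours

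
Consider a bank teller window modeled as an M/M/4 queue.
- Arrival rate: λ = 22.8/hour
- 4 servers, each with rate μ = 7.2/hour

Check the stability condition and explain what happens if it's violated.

Stability requires ρ = λ/(cμ) < 1
ρ = 22.8/(4 × 7.2) = 22.8/28.80 = 0.7917
Since 0.7917 < 1, the system is STABLE.
The servers are busy 79.17% of the time.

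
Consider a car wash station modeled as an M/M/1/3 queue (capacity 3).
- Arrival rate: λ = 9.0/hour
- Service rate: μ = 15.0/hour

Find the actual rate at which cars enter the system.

ρ = λ/μ = 9.0/15.0 = 0.6000
P₀ = (1-ρ)/(1-ρ^(K+1)) = (1-0.6000)/(1-0.6000^4) = 0.4000/0.8704 = 0.4596
P_K = P₀×ρ^K = 0.45956 × 0.6000^3 = 0.45956 × 0.21600 = 0.09926
λ_eff = λ(1-P_K) = 9.0 × (1 - 0.099265) = 9.0 × 0.90073 = 8.1066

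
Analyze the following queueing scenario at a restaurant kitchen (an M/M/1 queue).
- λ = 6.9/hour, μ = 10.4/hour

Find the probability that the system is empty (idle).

ρ = λ/μ = 6.9/10.4 = 0.6635
P(0) = 1 - ρ = 1 - 0.6635 = 0.3365
The server is idle 33.65% of the time.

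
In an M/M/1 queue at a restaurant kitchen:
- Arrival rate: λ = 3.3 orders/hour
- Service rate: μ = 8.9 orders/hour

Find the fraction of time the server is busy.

Server utilization: ρ = λ/μ
ρ = 3.3/8.9 = 0.3708
The server is busy 37.08% of the time.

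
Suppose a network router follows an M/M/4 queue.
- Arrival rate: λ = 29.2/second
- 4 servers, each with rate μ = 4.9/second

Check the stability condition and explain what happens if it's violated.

Stability requires ρ = λ/(cμ) < 1
ρ = 29.2/(4 × 4.9) = 29.2/19.60 = 1.4898
Since 1.4898 ≥ 1, the system is UNSTABLE.
Need c > λ/μ = 29.2/4.9 = 5.96.
Minimum servers needed: c = 6.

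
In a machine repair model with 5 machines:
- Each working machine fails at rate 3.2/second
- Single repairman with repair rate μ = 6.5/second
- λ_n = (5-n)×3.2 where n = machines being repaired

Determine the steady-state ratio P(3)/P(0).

P(3)/P(0) = ∏_{i=0}^{3-1} λ_i/μ_{i+1}
= (5-0)×3.2/6.5 × (5-1)×3.2/6.5 × (5-2)×3.2/6.5
= 7.1591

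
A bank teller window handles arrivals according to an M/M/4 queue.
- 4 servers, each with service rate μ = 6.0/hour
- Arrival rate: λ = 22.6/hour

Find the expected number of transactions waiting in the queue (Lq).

Traffic intensity: ρ = λ/(cμ) = 22.6/(4×6.0) = 0.9417
Since ρ = 0.9417 < 1, system is stable.
Offered load a = λ/μ = cρ = 22.6/6.0 = 3.7667
P₀ = [ Σₙ₌₀^3 aⁿ/n! + a^4/(4!(1-ρ)) ]⁻¹
Σ = a^0/0! + a^1/1! + a^2/2! + a^3/3! = 1.00000 + 3.76667 + 7.09389 + 8.90677 = 20.7673
a^4/(4!(1-ρ)) = 201.2930/(24 × 0.05833333) = 143.7807
P₀ = 1/(20.7673 + 143.7807) = 0.006077
Lq = P₀·a^4·ρ / (4!(1-ρ)²) = 0.00607725 × 201.2930 × 0.941667 / (24 × 0.00340278) = 14.1055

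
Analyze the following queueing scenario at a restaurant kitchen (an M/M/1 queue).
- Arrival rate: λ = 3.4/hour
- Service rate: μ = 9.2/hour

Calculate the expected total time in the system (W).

First, compute utilization: ρ = λ/μ = 3.4/9.2 = 0.3696
For M/M/1: W = 1/(μ-λ)
W = 1/(9.2-3.4) = 1/5.80
W = 0.1724 hours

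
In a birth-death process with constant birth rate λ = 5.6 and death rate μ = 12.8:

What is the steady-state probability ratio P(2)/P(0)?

For constant rates: P(n)/P(0) = (λ/μ)^n
P(2)/P(0) = (5.6/12.8)^2 = 0.4375^2 = 0.1914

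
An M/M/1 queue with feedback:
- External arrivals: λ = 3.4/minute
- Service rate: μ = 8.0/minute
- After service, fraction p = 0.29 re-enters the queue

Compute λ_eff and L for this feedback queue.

Effective arrival rate: λ_eff = λ/(1-p) = 3.4/(1-0.29) = 3.4/0.71 = 4.7887
ρ = λ_eff/μ = 4.7887/8.0 = 0.59859
L = ρ/(1-ρ) = 0.59859/(1-0.59859) = 1.4912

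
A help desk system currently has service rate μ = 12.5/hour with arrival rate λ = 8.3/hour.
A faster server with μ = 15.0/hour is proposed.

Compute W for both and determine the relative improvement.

System 1: ρ₁ = 8.3/12.5 = 0.6640, W₁ = 1/(12.5-8.3) = 0.238095
System 2: ρ₂ = 8.3/15.0 = 0.5533, W₂ = 1/(15.0-8.3) = 0.149254
Improvement: (W₁-W₂)/W₁ = (0.238095-0.149254)/0.238095 = 37.31%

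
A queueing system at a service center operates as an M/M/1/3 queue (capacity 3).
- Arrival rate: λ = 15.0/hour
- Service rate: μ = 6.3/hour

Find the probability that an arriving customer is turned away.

ρ = λ/μ = 15.0/6.3 = 2.3810
P₀ = (1-ρ)/(1-ρ^(K+1)) = (1-2.3810)/(1-2.3810^4) = -1.3810/-31.1394 = 0.04435
P_K = P₀×ρ^K = 0.04435 × 2.3810^3 = 0.04435 × 13.4983 = 0.5986
Blocking probability = 59.86%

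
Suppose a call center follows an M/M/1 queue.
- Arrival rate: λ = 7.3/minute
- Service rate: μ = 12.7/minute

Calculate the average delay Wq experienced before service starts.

First, compute utilization: ρ = λ/μ = 7.3/12.7 = 0.5748
For M/M/1: Wq = λ/(μ(μ-λ))
Wq = 7.3/(12.7 × (12.7-7.3))
Wq = 7.3/(12.7 × 5.40)
Wq = 0.1064 minutes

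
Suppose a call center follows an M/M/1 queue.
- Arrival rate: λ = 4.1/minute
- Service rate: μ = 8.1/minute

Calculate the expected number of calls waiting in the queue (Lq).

ρ = λ/μ = 4.1/8.1 = 0.5062
For M/M/1: Lq = λ²/(μ(μ-λ))
Lq = 16.81/(8.1 × 4.00)
Lq = 0.5188 calls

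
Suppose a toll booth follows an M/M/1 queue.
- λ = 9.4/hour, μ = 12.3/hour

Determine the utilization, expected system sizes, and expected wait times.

Step 1: ρ = λ/μ = 9.4/12.3 = 0.7642
Step 2: L = λ/(μ-λ) = 9.4/2.90 = 3.2414
Step 3: Lq = λ²/(μ(μ-λ)) = 88.36/(12.3×2.90) = 2.4772
Step 4: W = 1/(μ-λ) = 1/2.90 = 0.34483
Step 5: Wq = λ/(μ(μ-λ)) = 9.4/(12.3×2.90) = 0.2635
Step 6: P(0) = 1-ρ = 0.2358
Verify: L = λW = 9.4×0.34483 = 3.2414 ✔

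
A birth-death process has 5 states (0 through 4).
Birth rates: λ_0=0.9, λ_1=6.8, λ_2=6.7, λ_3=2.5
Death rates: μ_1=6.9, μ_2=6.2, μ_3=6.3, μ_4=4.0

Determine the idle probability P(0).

Ratios P(n)/P(0) = (λ₀···λₙ₋₁)/(μ₁···μₙ):
P(1)/P(0) = (0.9)/(6.9) = 0.1304
P(2)/P(0) = (0.9×6.8)/(6.9×6.2) = 0.1431
P(3)/P(0) = (0.9×6.8×6.7)/(6.9×6.2×6.3) = 0.1521
P(4)/P(0) = (0.9×6.8×6.7×2.5)/(6.9×6.2×6.3×4.0) = 0.09509

Normalization: ∑ P(n) = 1
P(0) × (1.0000 + 0.1304 + 0.1431 + 0.1521 + 0.09509) = 1
P(0) × 1.5207 = 1
P(0) = 1/1.5207 = 0.6576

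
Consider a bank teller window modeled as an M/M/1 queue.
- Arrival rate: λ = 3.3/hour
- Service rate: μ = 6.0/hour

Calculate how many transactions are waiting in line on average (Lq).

ρ = λ/μ = 3.3/6.0 = 0.5500
For M/M/1: Lq = λ²/(μ(μ-λ))
Lq = 10.89/(6.0 × 2.70)
Lq = 0.6722 transactions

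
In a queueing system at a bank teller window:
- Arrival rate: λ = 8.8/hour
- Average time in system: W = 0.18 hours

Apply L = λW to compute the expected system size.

Little's Law: L = λW
L = 8.8 × 0.18 = 1.5840 transactions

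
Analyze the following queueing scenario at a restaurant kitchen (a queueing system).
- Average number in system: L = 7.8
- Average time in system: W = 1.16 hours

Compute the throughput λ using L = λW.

Little's Law: L = λW, so λ = L/W
λ = 7.8/1.16 = 6.7241 orders/hour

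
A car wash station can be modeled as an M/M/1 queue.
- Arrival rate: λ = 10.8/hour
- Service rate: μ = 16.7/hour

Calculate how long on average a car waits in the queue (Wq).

First, compute utilization: ρ = λ/μ = 10.8/16.7 = 0.6467
For M/M/1: Wq = λ/(μ(μ-λ))
Wq = 10.8/(16.7 × (16.7-10.8))
Wq = 10.8/(16.7 × 5.90)
Wq = 0.1096 hours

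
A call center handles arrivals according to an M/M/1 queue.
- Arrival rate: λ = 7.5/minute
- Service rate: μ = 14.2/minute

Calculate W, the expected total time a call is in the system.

First, compute utilization: ρ = λ/μ = 7.5/14.2 = 0.5282
For M/M/1: W = 1/(μ-λ)
W = 1/(14.2-7.5) = 1/6.70
W = 0.1493 minutes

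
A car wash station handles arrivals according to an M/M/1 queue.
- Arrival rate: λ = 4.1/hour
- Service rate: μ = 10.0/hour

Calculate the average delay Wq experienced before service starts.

First, compute utilization: ρ = λ/μ = 4.1/10.0 = 0.4100
For M/M/1: Wq = λ/(μ(μ-λ))
Wq = 4.1/(10.0 × (10.0-4.1))
Wq = 4.1/(10.0 × 5.90)
Wq = 0.06949 hours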